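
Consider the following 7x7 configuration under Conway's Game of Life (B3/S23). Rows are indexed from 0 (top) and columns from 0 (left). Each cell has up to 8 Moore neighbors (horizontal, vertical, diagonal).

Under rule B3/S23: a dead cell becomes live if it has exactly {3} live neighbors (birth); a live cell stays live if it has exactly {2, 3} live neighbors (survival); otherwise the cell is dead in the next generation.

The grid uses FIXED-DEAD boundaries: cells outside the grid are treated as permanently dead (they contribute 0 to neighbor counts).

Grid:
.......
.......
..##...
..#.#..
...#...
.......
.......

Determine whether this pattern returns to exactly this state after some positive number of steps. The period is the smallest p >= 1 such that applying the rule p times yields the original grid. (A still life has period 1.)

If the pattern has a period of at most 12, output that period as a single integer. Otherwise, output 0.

Simulating and comparing each generation to the original:
Gen 0 (original, given above): 5 live cells
Gen 1: 5 live cells, MATCHES original -> period = 1

Answer: 1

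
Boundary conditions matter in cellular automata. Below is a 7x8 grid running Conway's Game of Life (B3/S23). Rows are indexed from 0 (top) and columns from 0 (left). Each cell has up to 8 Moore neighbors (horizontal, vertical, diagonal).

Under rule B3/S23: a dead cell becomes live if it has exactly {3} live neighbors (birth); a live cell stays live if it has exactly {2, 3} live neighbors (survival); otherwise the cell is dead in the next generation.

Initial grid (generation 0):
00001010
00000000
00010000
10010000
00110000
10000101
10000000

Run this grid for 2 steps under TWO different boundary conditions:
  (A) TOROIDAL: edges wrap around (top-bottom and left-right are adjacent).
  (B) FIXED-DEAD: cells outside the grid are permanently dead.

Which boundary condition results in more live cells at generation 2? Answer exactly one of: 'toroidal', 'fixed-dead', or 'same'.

Answer: toroidal

Derivation:
Under TOROIDAL boundary, generation 2:
00000000
00000000
00000000
11001000
00001001
00011100
11000010
Population = 11

Under FIXED-DEAD boundary, generation 2:
00000000
00000000
00000000
00001000
01001000
01010000
00000000
Population = 5

Comparison: toroidal=11, fixed-dead=5 -> toroidal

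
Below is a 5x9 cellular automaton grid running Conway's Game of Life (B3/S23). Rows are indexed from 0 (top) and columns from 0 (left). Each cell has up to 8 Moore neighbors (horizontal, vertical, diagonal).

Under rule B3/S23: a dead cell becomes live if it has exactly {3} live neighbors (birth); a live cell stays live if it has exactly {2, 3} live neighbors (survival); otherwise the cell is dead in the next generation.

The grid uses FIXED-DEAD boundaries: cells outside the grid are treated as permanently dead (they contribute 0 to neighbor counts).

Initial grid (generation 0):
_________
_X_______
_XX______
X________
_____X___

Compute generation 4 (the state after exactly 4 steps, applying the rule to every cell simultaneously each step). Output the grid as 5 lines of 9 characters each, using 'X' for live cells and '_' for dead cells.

Simulating step by step:
Generation 0 (given above): 5 live cells
Generation 1: 6 live cells
_________
_XX______
XXX______
_X_______
_________
Generation 2: 6 live cells
_________
X_X______
X________
XXX______
_________
Generation 3: 6 live cells
_________
_X_______
X_X______
XX_______
_X_______
Generation 4: 7 live cells
(generation 4 grid is the final answer)

Answer: _________
_X_______
X_X______
X_X______
XX_______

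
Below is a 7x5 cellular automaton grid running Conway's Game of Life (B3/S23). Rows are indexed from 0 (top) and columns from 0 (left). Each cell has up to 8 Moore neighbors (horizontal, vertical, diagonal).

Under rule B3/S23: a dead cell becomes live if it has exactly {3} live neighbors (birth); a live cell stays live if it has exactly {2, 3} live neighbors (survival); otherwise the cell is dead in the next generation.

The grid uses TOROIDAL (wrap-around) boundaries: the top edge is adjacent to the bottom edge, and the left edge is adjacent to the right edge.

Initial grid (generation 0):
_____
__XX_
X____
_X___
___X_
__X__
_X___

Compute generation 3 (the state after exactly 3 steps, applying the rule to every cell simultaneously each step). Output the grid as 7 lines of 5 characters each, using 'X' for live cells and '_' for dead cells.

Answer: _____
_____
_____
_____
_____
_____
_____

Derivation:
Simulating step by step:
Generation 0 (given above): 7 live cells
Generation 1: 5 live cells
__X__
_____
_XX__
_____
__X__
__X__
_____
Generation 2: 4 live cells
_____
_XX__
_____
_XX__
_____
_____
_____
Generation 3: 0 live cells
(generation 3 grid is the final answer)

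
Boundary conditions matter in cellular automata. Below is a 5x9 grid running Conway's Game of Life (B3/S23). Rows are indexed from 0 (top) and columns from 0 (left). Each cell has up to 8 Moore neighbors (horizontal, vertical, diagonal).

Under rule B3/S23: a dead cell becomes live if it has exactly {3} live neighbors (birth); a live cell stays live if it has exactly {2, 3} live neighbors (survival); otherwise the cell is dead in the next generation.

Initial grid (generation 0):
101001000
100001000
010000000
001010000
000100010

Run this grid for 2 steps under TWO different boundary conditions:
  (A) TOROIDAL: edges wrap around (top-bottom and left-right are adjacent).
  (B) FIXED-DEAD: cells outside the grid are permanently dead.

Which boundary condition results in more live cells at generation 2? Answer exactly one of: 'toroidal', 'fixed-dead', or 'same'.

Under TOROIDAL boundary, generation 2:
010011000
110000000
011000000
000010000
110011000
Population = 12

Under FIXED-DEAD boundary, generation 2:
000000000
110000000
011000000
001100000
001100000
Population = 8

Comparison: toroidal=12, fixed-dead=8 -> toroidal

Answer: toroidal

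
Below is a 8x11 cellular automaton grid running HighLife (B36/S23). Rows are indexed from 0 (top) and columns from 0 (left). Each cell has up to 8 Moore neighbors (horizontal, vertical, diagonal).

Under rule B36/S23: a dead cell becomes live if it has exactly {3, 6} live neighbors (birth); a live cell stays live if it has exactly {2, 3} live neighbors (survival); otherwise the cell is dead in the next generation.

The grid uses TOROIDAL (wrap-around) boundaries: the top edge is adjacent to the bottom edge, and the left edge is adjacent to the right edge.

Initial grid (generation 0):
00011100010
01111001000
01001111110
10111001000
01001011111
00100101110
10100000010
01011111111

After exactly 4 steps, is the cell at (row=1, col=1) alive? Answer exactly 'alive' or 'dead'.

Answer: alive

Derivation:
Simulating step by step:
Generation 0 (given above): 45 live cells
Generation 1: 29 live cells
11100000011
01000101010
10100000000
10100110000
11001000001
10110100000
10100000000
11000011000
Generation 2: 26 live cells
00100001010
00000000110
10100100001
01110100000
00001010001
01111000000
11110010001
00000000000
Generation 3: 26 live cells
00000000010
01000000110
10111000011
01110110001
10110000000
00001000001
10001000000
10010000001
Generation 4: 25 live cells
10000000110
11110000100
00001100100
00000100010
10000100001
11001000001
10011000000
10000000001

Cell (1,1) at generation 4: 1 -> alive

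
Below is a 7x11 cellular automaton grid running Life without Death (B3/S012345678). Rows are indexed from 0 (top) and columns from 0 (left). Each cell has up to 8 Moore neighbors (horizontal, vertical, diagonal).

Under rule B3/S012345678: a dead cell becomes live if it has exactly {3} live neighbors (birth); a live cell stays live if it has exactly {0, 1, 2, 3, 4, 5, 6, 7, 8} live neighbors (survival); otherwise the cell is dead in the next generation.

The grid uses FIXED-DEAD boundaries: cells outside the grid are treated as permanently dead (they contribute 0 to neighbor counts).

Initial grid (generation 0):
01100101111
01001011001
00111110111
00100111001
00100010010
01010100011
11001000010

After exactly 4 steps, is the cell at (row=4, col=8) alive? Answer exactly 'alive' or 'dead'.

Answer: alive

Derivation:
Simulating step by step:
Generation 0 (given above): 37 live cells
Generation 1: 49 live cells
01100101111
01001011001
01111110111
01100111001
01111011110
11011100111
11101000011
Generation 2: 55 live cells
01100101111
11001011001
11111110111
11100111001
01111011110
11011110111
11101100111
Generation 3: 58 live cells
11100101111
11001011001
11111110111
11100111001
01111011110
11011110111
11101111111
Generation 4: 58 live cells
11100101111
11001011001
11111110111
11100111001
01111011110
11011110111
11101111111

Cell (4,8) at generation 4: 1 -> alive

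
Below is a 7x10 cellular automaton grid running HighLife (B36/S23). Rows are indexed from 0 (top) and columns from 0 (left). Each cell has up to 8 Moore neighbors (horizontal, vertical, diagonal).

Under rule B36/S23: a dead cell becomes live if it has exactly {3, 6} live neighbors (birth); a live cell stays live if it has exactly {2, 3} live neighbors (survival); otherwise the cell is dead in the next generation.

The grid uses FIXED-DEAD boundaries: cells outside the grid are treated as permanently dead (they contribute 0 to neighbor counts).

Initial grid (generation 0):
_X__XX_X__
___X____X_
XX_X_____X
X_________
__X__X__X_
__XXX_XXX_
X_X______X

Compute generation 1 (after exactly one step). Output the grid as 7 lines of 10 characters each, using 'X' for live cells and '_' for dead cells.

Simulating step by step:
Generation 0 (given above): 23 live cells
Generation 1: 27 live cells
(generation 1 grid is the final answer)

Answer: ____X_____
XX_X____X_
XXX_______
X_X_______
_XX_XXX_X_
__X_XXXXXX
_XX____XX_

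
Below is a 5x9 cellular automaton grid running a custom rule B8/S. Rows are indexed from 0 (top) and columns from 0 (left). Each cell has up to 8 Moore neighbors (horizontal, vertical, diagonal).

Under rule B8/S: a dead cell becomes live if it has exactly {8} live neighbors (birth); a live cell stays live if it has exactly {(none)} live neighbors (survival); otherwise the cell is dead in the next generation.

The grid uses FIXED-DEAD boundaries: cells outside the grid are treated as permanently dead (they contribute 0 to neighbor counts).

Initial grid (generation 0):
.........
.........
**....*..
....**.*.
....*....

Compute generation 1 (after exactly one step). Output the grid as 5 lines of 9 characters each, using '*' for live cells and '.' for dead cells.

Answer: .........
.........
.........
.........
.........

Derivation:
Simulating step by step:
Generation 0 (given above): 7 live cells
Generation 1: 0 live cells
(generation 1 grid is the final answer)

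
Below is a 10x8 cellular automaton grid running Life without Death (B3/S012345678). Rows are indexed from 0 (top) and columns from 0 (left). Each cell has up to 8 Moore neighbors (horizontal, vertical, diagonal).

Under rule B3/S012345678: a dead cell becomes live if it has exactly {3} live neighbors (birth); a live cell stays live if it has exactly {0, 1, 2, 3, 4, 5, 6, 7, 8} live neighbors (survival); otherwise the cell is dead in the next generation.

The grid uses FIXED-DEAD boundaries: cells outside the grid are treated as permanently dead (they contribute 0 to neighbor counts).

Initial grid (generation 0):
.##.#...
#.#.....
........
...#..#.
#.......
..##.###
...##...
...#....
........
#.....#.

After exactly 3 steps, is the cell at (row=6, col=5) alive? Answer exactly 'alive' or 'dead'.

Answer: alive

Derivation:
Simulating step by step:
Generation 0 (given above): 18 live cells
Generation 1: 28 live cells
.####...
#.##....
........
...#..#.
#.####.#
..##.###
...####.
...##...
........
#.....#.
Generation 2: 36 live cells
.####...
#.###...
..##....
..##.##.
######.#
.###.###
...#####
...##...
........
#.....#.
Generation 3: 39 live cells
.####...
#.###...
..##.#..
..##.##.
######.#
####.###
...#####
...##.#.
........
#.....#.

Cell (6,5) at generation 3: 1 -> alive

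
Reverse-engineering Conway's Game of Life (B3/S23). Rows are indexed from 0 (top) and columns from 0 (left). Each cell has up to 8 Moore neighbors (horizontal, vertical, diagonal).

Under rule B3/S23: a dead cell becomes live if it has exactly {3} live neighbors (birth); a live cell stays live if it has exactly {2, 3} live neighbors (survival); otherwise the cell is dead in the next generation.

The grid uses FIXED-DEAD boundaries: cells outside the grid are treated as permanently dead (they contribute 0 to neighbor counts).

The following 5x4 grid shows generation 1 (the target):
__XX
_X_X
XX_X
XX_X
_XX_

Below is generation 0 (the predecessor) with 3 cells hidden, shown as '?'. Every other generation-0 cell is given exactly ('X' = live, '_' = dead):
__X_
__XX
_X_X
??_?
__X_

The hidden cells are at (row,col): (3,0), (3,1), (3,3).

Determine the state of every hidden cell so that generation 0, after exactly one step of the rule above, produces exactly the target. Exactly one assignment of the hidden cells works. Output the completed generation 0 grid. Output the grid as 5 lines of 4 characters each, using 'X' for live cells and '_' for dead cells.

Answer: __X_
__XX
_X_X
XX_X
__X_

Derivation:
Hidden generation-0 cells (in order): (3,0), (3,1), (3,3).
A hidden cell only influences target cells in its own 3x3 neighborhood. Try each of the 2^3 = 8 assignments, step the completed generation 0 forward once under B3/S23, and compare with the target:
  (3,0)=_ (3,1)=_ (3,3)=_ -> step gives (2,0)='_' but target has 'X' -> reject
  (3,0)=_ (3,1)=_ (3,3)=X -> step gives (2,0)='_' but target has 'X' -> reject
  (3,0)=_ (3,1)=X (3,3)=_ -> step gives (2,0)='_' but target has 'X' -> reject
  (3,0)=_ (3,1)=X (3,3)=X -> step gives (2,0)='_' but target has 'X' -> reject
  (3,0)=X (3,1)=_ (3,3)=_ -> step gives (2,0)='_' but target has 'X' -> reject
  (3,0)=X (3,1)=_ (3,3)=X -> step gives (2,0)='_' but target has 'X' -> reject
  (3,0)=X (3,1)=X (3,3)=_ -> step gives (3,3)='_' but target has 'X' -> reject
  (3,0)=X (3,1)=X (3,3)=X -> step reproduces the target at every cell -> ACCEPT
Unique solution: (3,0)=live, (3,1)=live, (3,3)=live.
Check: live-neighbor counts of every cell in the completed generation 0:
0223
1343
3363
2352
2322
Applying B3/S23 to generation 0 with these counts gives:
__XX
_X_X
XX_X
XX_X
_XX_
which matches the target exactly.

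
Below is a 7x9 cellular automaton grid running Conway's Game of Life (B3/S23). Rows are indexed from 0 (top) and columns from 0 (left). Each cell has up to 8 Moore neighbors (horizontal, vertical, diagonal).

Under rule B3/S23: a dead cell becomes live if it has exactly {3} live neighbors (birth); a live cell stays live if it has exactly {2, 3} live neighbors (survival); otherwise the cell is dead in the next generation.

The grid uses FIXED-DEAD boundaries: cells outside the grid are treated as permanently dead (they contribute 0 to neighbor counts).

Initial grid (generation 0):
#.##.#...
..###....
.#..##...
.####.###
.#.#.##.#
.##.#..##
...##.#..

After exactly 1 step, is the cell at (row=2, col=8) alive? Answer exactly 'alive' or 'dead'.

Answer: dead

Derivation:
Simulating step by step:
Generation 0 (given above): 30 live cells
Generation 1: 16 live cells
.##......
.........
.#....##.
##......#
#........
.#......#
..####.#.

Cell (2,8) at generation 1: 0 -> dead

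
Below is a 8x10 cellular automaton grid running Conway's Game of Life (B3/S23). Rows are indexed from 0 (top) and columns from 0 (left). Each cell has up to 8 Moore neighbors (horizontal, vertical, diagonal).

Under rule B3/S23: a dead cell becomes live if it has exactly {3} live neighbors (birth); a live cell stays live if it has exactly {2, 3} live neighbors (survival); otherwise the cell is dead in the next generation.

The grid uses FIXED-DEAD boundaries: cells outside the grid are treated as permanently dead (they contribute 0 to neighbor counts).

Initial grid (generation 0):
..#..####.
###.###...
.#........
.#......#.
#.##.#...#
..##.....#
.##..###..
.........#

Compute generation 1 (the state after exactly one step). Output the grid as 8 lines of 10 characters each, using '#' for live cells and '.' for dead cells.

Answer: ..###..#..
#.###.....
.....#....
##........
...##...##
.....#..#.
.###..#.#.
......#...

Derivation:
Simulating step by step:
Generation 0 (given above): 28 live cells
Generation 1: 23 live cells
(generation 1 grid is the final answer)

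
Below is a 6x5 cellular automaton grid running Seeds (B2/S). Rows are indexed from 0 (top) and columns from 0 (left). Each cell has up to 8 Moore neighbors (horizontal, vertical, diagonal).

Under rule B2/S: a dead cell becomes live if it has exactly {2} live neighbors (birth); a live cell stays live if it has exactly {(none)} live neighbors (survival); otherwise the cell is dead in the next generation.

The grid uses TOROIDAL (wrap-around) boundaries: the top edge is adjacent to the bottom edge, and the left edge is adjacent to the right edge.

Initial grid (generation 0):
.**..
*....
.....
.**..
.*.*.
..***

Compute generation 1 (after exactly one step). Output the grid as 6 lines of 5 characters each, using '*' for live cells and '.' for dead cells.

Answer: .....
..*..
*.*..
*..*.
.....
.....

Derivation:
Simulating step by step:
Generation 0 (given above): 10 live cells
Generation 1: 5 live cells
(generation 1 grid is the final answer)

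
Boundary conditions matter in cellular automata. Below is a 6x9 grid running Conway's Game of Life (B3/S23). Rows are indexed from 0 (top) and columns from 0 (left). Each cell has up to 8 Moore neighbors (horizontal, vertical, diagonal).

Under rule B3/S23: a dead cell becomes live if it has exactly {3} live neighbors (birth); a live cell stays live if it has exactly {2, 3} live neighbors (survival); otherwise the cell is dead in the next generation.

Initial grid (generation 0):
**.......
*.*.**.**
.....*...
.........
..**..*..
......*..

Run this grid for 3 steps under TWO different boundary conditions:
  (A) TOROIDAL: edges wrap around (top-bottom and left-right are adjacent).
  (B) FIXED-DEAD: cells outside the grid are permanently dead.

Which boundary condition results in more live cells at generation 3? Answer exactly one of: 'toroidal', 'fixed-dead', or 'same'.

Answer: toroidal

Derivation:
Under TOROIDAL boundary, generation 3:
*.**.....
**.*.*.**
*....*...
.....*...
.*.......
.***.....
Population = 16

Under FIXED-DEAD boundary, generation 3:
**...*...
**..*.*..
....*.*..
.....*...
.........
.........
Population = 10

Comparison: toroidal=16, fixed-dead=10 -> toroidal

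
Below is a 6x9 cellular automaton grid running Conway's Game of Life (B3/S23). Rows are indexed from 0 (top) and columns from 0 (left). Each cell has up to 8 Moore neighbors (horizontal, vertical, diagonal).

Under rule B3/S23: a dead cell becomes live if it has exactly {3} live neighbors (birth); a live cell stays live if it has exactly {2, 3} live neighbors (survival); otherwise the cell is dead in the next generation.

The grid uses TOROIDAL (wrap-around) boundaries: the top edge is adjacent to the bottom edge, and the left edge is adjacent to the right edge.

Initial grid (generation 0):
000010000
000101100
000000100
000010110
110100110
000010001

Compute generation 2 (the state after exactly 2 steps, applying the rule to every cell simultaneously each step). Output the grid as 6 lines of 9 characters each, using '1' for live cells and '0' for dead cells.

Simulating step by step:
Generation 0 (given above): 15 live cells
Generation 1: 17 live cells
000110000
000011100
000010000
000000001
100110100
100111011
Generation 2: 14 live cells
(generation 2 grid is the final answer)

Answer: 000000011
000000000
000010000
000111000
100100100
101000111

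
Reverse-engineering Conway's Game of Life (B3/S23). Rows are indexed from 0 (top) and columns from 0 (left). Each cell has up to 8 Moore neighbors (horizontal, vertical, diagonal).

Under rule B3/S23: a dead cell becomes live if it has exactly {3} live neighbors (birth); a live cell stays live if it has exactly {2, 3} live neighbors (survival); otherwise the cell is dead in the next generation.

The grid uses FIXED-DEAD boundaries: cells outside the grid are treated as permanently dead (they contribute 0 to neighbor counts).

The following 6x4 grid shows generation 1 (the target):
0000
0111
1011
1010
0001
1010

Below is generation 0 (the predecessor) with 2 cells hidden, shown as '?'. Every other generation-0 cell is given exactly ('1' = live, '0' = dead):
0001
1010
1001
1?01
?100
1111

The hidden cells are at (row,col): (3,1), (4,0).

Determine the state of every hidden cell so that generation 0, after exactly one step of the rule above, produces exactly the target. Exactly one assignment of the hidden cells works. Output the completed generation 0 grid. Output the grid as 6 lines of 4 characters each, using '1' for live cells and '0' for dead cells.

Answer: 0001
1010
1001
1001
1100
1111

Derivation:
Hidden generation-0 cells (in order): (3,1), (4,0).
A hidden cell only influences target cells in its own 3x3 neighborhood. Try each of the 2^2 = 4 assignments, step the completed generation 0 forward once under B3/S23, and compare with the target:
  (3,1)=0 (4,0)=0 -> step gives (3,1)='1' but target has '0' -> reject
  (3,1)=0 (4,0)=1 -> step reproduces the target at every cell -> ACCEPT
  (3,1)=1 (4,0)=0 -> step gives (2,2)='0' but target has '1' -> reject
  (3,1)=1 (4,0)=1 -> step gives (2,2)='0' but target has '1' -> reject
Unique solution: (3,1)=dead, (4,0)=live.
Check: live-neighbor counts of every cell in the completed generation 0:
1221
1323
2432
3431
4553
3431
Applying B3/S23 to generation 0 with these counts gives:
0000
0111
1011
1010
0001
1010
which matches the target exactly.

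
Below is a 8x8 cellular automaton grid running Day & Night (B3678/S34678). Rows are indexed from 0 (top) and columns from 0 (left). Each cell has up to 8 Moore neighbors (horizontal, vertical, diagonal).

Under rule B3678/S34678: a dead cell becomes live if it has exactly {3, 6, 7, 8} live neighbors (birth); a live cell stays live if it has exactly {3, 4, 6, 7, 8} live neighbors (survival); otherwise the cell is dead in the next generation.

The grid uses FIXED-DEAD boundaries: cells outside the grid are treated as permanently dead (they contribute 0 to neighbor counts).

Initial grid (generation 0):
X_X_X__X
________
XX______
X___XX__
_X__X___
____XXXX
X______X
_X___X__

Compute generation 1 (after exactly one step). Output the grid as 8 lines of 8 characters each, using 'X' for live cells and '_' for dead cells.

Answer: ________
X_______
________
X_______
___XXX__
_____XX_
____X___
________

Derivation:
Simulating step by step:
Generation 0 (given above): 19 live cells
Generation 1: 8 live cells
(generation 1 grid is the final answer)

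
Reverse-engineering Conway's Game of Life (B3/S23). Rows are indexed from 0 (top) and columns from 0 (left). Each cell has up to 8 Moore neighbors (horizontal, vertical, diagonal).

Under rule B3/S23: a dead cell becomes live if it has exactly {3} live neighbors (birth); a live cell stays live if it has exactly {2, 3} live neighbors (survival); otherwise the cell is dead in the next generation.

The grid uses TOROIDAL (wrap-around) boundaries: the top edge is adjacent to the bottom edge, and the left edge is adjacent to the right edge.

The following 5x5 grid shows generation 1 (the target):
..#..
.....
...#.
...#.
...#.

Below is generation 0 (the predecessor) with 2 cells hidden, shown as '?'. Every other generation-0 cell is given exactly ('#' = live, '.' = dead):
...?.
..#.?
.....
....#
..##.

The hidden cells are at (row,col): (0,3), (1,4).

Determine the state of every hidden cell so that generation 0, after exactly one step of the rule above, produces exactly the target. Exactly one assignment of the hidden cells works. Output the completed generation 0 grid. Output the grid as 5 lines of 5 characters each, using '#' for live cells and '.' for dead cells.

Hidden generation-0 cells (in order): (0,3), (1,4).
A hidden cell only influences target cells in its own 3x3 neighborhood. Try each of the 2^2 = 4 assignments, step the completed generation 0 forward once under B3/S23, and compare with the target:
  (0,3)=. (1,4)=. -> step gives (0,3)='#' but target has '.' -> reject
  (0,3)=. (1,4)=# -> step reproduces the target at every cell -> ACCEPT
  (0,3)=# (1,4)=. -> step gives (0,2)='.' but target has '#' -> reject
  (0,3)=# (1,4)=# -> step gives (0,2)='.' but target has '#' -> reject
Unique solution: (0,3)=dead, (1,4)=live.
Check: live-neighbor counts of every cell in the completed generation 0:
12342
11020
21132
11231
11122
Applying B3/S23 to generation 0 with these counts gives:
..#..
.....
...#.
...#.
...#.
which matches the target exactly.

Answer: .....
..#.#
.....
....#
..##.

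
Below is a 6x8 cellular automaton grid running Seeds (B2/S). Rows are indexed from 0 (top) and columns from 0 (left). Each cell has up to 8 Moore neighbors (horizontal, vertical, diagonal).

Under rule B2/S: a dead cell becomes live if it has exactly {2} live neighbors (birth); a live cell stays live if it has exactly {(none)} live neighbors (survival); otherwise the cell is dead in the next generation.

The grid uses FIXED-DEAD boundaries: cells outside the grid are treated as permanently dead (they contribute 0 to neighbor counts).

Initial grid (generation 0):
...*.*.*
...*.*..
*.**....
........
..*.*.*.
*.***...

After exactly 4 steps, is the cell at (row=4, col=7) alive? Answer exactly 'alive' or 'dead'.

Simulating step by step:
Generation 0 (given above): 15 live cells
Generation 1: 5 live cells
..*.....
.*......
.*......
....**..
........
........
Generation 2: 8 live cells
.*......
*.......
*.*.**..
........
....**..
........
Generation 3: 10 live cells
*.......
..****..
...*....
.*....*.
........
....**..
Generation 4: 9 live cells
.**..*..
.*......
.*....*.
..*.....
....*.*.
........

Cell (4,7) at generation 4: 0 -> dead

Answer: dead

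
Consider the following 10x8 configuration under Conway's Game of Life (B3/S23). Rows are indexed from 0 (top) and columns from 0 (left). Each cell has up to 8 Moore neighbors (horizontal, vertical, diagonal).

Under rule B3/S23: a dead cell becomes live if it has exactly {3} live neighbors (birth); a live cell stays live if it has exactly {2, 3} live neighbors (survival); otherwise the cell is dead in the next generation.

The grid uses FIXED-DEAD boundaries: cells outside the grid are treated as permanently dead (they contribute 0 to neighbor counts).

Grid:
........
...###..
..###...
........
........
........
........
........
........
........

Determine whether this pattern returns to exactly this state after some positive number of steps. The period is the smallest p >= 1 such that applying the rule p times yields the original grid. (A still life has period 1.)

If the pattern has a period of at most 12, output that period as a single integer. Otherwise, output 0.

Simulating and comparing each generation to the original:
Gen 0 (original, given above): 6 live cells
Gen 1: 6 live cells, differs from original
Gen 2: 6 live cells, MATCHES original -> period = 2

Answer: 2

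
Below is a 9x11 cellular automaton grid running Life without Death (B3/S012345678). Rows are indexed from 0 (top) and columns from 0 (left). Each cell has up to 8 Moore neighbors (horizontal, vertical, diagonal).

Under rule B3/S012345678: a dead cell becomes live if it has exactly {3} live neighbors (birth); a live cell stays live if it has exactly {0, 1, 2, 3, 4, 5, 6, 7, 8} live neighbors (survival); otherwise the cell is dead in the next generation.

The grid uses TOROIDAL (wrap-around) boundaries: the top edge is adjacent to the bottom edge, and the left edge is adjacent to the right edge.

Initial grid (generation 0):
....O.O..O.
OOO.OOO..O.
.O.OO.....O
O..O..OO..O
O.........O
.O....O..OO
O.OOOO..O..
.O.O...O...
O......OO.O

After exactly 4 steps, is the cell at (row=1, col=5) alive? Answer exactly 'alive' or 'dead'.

Answer: alive

Derivation:
Simulating step by step:
Generation 0 (given above): 38 live cells
Generation 1: 61 live cells
...OO.O..O.
OOO.OOO..O.
.O.OO..O.OO
OOOOO.OO.OO
OO....OO..O
.OOOOOO..OO
O.OOOOOOOOO
.O.O..OO.OO
O.....OOOOO
Generation 2: 66 live cells
..OOO.O..O.
OOO.OOOO.O.
.O.OO..O.OO
OOOOO.OO.OO
OO....OO..O
.OOOOOO..OO
O.OOOOOOOOO
.O.O..OO.OO
O.OOO.OOOOO
Generation 3: 66 live cells
..OOO.O..O.
OOO.OOOO.O.
.O.OO..O.OO
OOOOO.OO.OO
OO....OO..O
.OOOOOO..OO
O.OOOOOOOOO
.O.O..OO.OO
O.OOO.OOOOO
Generation 4: 66 live cells
..OOO.O..O.
OOO.OOOO.O.
.O.OO..O.OO
OOOOO.OO.OO
OO....OO..O
.OOOOOO..OO
O.OOOOOOOOO
.O.O..OO.OO
O.OOO.OOOOO

Cell (1,5) at generation 4: 1 -> alive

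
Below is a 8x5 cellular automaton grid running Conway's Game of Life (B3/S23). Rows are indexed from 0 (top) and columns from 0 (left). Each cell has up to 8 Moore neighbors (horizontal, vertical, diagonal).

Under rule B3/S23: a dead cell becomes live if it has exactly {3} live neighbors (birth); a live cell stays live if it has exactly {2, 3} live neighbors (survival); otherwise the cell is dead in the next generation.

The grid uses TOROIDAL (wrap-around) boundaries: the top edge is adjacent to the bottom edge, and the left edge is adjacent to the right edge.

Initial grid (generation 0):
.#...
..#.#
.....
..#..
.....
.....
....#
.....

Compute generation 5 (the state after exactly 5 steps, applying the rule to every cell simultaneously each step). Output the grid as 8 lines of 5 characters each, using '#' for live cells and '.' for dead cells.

Answer: .....
.....
.....
.....
.....
.....
.....
.....

Derivation:
Simulating step by step:
Generation 0 (given above): 5 live cells
Generation 1: 1 live cells
.....
.....
...#.
.....
.....
.....
.....
.....
Generation 2: 0 live cells
.....
.....
.....
.....
.....
.....
.....
.....
Generation 3: 0 live cells
.....
.....
.....
.....
.....
.....
.....
.....
Generation 4: 0 live cells
.....
.....
.....
.....
.....
.....
.....
.....
Generation 5: 0 live cells
(generation 5 grid is the final answer)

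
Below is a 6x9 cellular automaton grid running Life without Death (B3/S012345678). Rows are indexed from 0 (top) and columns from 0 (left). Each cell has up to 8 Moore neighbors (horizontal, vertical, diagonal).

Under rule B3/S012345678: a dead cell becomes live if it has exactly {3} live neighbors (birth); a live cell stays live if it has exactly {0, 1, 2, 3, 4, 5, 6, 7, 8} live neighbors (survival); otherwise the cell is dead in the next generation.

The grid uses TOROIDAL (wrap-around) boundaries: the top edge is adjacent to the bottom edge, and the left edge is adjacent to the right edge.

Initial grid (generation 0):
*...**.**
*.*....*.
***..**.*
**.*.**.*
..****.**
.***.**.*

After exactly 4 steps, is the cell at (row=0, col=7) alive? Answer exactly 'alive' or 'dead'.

Simulating step by step:
Generation 0 (given above): 32 live cells
Generation 1: 36 live cells
*...**.**
*.***..*.
*******.*
**.*.**.*
..****.**
.***.**.*
Generation 2: 36 live cells
*...**.**
*.***..*.
*******.*
**.*.**.*
..****.**
.***.**.*
Generation 3: 36 live cells
*...**.**
*.***..*.
*******.*
**.*.**.*
..****.**
.***.**.*
Generation 4: 36 live cells
*...**.**
*.***..*.
*******.*
**.*.**.*
..****.**
.***.**.*

Cell (0,7) at generation 4: 1 -> alive

Answer: alive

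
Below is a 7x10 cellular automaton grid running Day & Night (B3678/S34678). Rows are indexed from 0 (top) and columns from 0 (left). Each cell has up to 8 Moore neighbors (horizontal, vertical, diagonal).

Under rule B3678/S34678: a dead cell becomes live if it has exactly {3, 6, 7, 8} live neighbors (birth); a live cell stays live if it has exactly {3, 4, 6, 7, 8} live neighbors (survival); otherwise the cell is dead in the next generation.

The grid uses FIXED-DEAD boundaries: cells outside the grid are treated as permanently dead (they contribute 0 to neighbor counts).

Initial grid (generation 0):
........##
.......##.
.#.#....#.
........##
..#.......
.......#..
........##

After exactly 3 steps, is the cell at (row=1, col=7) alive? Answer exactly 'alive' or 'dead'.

Answer: alive

Derivation:
Simulating step by step:
Generation 0 (given above): 13 live cells
Generation 1: 8 live cells
.......##.
.......##.
........#.
..#.......
........#.
........#.
..........
Generation 2: 6 live cells
.......##.
.......###
.......#..
..........
..........
..........
..........
Generation 3: 5 live cells
.......###
......##..
..........
..........
..........
..........
..........

Cell (1,7) at generation 3: 1 -> alive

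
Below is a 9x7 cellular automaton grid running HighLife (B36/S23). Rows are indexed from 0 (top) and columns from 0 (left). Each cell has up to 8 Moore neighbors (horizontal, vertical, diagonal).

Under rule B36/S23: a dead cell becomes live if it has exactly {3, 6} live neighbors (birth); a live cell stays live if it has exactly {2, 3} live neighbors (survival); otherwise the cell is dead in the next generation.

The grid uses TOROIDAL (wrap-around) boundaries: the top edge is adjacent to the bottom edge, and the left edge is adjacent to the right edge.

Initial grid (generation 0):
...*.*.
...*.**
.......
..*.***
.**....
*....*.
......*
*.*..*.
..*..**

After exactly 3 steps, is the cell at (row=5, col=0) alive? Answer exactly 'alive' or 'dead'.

Answer: dead

Derivation:
Simulating step by step:
Generation 0 (given above): 20 live cells
Generation 1: 27 live cells
..**...
.....**
...*...
.***.*.
*****..
**....*
**...*.
**...*.
.***.*.
Generation 2: 23 live cells
.*.*.**
..***..
...*.**
*......
....**.
...***.
..*..**
.....*.
*..*..*
Generation 3: 19 live cells
.*...**
*......
..**.**
.......
...*.**
...*...
...*..*
*...**.
*.*....

Cell (5,0) at generation 3: 0 -> dead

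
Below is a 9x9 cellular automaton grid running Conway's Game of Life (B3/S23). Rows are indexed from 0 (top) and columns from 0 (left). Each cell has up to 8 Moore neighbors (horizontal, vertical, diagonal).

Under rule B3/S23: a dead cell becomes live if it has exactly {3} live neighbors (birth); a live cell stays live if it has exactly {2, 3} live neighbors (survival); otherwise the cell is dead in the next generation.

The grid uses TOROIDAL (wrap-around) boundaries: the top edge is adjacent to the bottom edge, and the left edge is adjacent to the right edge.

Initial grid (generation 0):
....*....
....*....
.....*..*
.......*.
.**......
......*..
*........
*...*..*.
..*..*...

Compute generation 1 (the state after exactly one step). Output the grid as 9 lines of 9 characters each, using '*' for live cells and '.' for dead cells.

Simulating step by step:
Generation 0 (given above): 14 live cells
Generation 1: 12 live cells
(generation 1 grid is the final answer)

Answer: ...***...
....**...
.........
.........
.........
.*.......
........*
.*......*
...***...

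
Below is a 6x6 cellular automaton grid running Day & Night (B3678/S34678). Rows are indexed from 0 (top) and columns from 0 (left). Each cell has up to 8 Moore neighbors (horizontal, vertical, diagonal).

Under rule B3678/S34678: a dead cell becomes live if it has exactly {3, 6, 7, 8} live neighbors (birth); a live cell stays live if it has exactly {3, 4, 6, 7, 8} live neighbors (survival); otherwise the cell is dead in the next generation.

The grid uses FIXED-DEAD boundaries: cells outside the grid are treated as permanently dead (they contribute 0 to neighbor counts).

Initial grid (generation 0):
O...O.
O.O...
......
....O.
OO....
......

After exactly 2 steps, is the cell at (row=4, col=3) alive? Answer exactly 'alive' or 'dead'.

Answer: dead

Derivation:
Simulating step by step:
Generation 0 (given above): 7 live cells
Generation 1: 2 live cells
.O....
.O....
......
......
......
......
Generation 2: 0 live cells
......
......
......
......
......
......

Cell (4,3) at generation 2: 0 -> dead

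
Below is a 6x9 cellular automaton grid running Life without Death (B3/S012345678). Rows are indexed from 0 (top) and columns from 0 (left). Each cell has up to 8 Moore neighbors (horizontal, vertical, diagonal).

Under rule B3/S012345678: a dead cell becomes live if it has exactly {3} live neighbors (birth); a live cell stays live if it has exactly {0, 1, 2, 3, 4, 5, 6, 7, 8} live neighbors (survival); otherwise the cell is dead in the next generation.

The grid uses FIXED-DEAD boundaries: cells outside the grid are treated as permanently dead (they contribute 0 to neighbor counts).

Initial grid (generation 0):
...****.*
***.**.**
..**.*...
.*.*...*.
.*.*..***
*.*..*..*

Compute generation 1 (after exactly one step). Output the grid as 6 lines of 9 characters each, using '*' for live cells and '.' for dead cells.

Answer: .******.*
***.**.**
*.**.*.**
.*.*...**
**.**.***
***..**.*

Derivation:
Simulating step by step:
Generation 0 (given above): 27 live cells
Generation 1: 37 live cells
(generation 1 grid is the final answer)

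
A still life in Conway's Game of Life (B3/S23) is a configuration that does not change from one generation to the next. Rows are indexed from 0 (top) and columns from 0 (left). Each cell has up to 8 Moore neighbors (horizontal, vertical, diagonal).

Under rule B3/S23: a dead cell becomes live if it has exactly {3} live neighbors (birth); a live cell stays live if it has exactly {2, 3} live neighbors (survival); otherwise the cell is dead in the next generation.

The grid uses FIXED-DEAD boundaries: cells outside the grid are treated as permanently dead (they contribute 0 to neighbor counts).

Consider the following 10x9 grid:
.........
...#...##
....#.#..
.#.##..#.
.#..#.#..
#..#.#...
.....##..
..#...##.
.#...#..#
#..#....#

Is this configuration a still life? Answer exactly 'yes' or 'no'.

Compute generation 1 and compare to generation 0 (given above):
Generation 1:
.........
.......#.
..#.###.#
..###.##.
##....#..
.........
....##.#.
.......#.
.##...#.#
.........
Cell (1,3) differs: gen0=1 vs gen1=0 -> NOT a still life.

Answer: no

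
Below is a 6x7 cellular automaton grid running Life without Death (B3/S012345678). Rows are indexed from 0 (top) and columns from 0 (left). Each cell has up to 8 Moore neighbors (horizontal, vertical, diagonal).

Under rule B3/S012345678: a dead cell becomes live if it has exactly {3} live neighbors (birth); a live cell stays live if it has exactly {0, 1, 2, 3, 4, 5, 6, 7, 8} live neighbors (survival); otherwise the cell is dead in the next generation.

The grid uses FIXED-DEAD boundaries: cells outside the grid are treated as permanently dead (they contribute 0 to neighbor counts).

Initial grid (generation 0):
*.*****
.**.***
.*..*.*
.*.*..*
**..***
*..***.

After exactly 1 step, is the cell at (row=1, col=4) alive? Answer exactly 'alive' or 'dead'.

Answer: alive

Derivation:
Simulating step by step:
Generation 0 (given above): 26 live cells
Generation 1: 30 live cells
*.*****
***.***
**..*.*
.*.*..*
**..***
**.****

Cell (1,4) at generation 1: 1 -> alive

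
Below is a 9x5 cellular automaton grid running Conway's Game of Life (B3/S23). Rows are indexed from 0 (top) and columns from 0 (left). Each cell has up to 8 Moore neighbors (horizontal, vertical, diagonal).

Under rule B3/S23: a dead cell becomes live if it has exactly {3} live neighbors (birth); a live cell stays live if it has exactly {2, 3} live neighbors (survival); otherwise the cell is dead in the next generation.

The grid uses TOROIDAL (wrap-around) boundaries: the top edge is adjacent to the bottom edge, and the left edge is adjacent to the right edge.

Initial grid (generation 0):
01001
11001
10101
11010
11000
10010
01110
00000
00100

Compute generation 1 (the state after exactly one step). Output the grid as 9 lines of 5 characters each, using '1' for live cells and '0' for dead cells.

Simulating step by step:
Generation 0 (given above): 19 live cells
Generation 1: 15 live cells
(generation 1 grid is the final answer)

Answer: 01111
00100
00100
00010
00000
10010
01111
01010
00000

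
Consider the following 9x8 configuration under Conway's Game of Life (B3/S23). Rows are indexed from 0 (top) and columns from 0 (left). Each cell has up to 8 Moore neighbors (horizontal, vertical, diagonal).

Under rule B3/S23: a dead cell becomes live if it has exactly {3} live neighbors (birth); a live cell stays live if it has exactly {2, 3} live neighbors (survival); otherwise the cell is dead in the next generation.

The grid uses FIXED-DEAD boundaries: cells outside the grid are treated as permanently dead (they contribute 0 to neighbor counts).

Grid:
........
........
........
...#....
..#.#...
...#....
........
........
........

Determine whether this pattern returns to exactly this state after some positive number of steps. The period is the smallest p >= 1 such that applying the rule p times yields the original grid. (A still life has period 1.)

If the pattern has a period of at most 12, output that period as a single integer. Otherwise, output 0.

Simulating and comparing each generation to the original:
Gen 0 (original, given above): 4 live cells
Gen 1: 4 live cells, MATCHES original -> period = 1

Answer: 1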